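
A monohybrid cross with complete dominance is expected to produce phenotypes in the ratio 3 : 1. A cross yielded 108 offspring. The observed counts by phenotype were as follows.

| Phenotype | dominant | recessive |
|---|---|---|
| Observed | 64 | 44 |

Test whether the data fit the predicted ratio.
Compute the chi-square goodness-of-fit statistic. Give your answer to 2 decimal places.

Ratio total = 4. Expected counts: 108×3/4 = 81, 108×1/4 = 27.
χ² = (64−81)²/81 + (44−27)²/27
   = 3.568 + 10.704
Sum = 14.27

14.27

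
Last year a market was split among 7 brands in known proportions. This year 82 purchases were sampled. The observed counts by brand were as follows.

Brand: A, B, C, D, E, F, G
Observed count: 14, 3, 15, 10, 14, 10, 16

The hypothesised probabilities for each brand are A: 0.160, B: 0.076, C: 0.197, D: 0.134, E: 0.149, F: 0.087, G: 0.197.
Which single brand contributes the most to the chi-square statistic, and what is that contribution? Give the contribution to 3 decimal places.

Expected counts E_i = n·p_i: 82×0.160 = 13.12, 82×0.076 = 6.232, 82×0.197 = 16.154, 82×0.134 = 10.988, 82×0.149 = 12.218, 82×0.087 = 7.134, 82×0.197 = 16.154.
cat         O        E   (O−E)²/E
A          14    13.12     0.0590
B           3    6.232     1.6762
C          15   16.154     0.0824
D          10   10.988     0.0888
E          14   12.218     0.2599
F          10    7.134     1.1514
G          16   16.154     0.0015
The largest term is for B: 1.676.

B, 1.676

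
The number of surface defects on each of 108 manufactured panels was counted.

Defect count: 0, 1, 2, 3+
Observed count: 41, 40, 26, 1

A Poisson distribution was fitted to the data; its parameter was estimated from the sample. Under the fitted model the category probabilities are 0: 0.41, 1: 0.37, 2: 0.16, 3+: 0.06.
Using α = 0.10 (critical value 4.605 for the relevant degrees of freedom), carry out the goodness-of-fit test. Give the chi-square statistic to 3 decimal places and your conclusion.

9.278; reject

Expected counts E_i = n·p_i: 108×0.41 = 44.28, 108×0.37 = 39.96, 108×0.16 = 17.28, 108×0.06 = 6.48.
χ² = (41−44.28)²/44.28 + (40−39.96)²/39.96 + (26−17.28)²/17.28 + (1−6.48)²/6.48
   = 0.2430 + 0.0000 + 4.4004 + 4.6343
Sum = 9.278
df = 2. Since 9.278 > 4.605, we reject H₀.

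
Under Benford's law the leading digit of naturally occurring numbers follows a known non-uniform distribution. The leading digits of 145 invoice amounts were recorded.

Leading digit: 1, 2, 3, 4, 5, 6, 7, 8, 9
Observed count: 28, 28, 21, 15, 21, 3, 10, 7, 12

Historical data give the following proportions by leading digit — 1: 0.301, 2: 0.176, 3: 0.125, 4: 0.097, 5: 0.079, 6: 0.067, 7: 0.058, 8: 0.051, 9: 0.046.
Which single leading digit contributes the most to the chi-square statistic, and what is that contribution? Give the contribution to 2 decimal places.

5, 7.95

Expected counts E_i = n·p_i: 145×0.301 = 43.645, 145×0.176 = 25.52, 145×0.125 = 18.125, 145×0.097 = 14.065, 145×0.079 = 11.455, 145×0.067 = 9.715, 145×0.058 = 8.41, 145×0.051 = 7.395, 145×0.046 = 6.67.
χ² = (28−43.645)²/43.645 + (28−25.52)²/25.52 + (21−18.125)²/18.125 + (15−14.065)²/14.065 + (21−11.455)²/11.455 + (3−9.715)²/9.715 + (10−8.41)²/8.41 + (7−7.395)²/7.395 + (12−6.67)²/6.67
   = 5.608 + 0.241 + 0.456 + 0.062 + 7.953 + 4.641 + 0.301 + 0.021 + 4.259
The largest term is for 5: 7.95.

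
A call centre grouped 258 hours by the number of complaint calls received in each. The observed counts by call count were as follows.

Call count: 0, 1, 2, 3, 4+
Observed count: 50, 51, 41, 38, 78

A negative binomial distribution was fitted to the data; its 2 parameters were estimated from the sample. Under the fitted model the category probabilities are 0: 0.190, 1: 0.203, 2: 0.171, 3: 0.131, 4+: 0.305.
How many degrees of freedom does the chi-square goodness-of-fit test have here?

There are k = 5 categories and 2 parameters estimated from the data, so df = 5 − 1 − 2 = 2.

2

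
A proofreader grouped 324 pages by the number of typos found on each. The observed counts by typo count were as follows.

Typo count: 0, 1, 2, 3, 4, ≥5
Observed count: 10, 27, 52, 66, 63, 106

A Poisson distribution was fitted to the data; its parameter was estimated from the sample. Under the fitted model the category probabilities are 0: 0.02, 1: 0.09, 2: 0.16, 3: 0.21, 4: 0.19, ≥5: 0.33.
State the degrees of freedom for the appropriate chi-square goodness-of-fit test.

4

There are k = 6 categories and 1 parameter estimated from the data, so df = 6 − 1 − 1 = 4.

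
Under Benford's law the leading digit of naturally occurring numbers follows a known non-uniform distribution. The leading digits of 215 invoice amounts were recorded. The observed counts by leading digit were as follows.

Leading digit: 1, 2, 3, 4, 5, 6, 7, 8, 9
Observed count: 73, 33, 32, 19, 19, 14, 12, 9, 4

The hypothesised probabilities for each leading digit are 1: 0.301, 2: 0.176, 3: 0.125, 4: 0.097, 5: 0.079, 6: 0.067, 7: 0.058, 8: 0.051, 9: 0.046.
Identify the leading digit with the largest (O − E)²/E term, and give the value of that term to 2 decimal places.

9, 3.51

Expected counts E_i = n·p_i: 215×0.301 = 64.715, 215×0.176 = 37.84, 215×0.125 = 26.875, 215×0.097 = 20.855, 215×0.079 = 16.985, 215×0.067 = 14.405, 215×0.058 = 12.47, 215×0.051 = 10.965, 215×0.046 = 9.89.
1: (73 − 64.715)²/64.715 = 68.641225/64.715 = 1.061
2: (33 − 37.84)²/37.84 = 23.4256/37.84 = 0.619
3: (32 − 26.875)²/26.875 = 26.265625/26.875 = 0.977
4: (19 − 20.855)²/20.855 = 3.441025/20.855 = 0.165
5: (19 − 16.985)²/16.985 = 4.060225/16.985 = 0.239
6: (14 − 14.405)²/14.405 = 0.164025/14.405 = 0.011
7: (12 − 12.47)²/12.47 = 0.2209/12.47 = 0.018
8: (9 − 10.965)²/10.965 = 3.861225/10.965 = 0.352
9: (4 − 9.89)²/9.89 = 34.6921/9.89 = 3.508
The largest term is for 9: 3.51.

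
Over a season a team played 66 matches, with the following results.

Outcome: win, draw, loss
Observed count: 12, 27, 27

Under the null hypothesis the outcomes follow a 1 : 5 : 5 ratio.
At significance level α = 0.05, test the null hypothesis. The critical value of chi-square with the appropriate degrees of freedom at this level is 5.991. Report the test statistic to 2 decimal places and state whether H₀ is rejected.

Ratio total = 11. Expected counts: 66×1/11 = 6, 66×5/11 = 30, 66×5/11 = 30.
cat         O        E   (O−E)²/E
win        12        6      6.000
draw       27       30      0.300
loss       27       30      0.300
Sum = 6.60
df = 2. Since 6.60 > 5.991, we reject H₀.

6.60; reject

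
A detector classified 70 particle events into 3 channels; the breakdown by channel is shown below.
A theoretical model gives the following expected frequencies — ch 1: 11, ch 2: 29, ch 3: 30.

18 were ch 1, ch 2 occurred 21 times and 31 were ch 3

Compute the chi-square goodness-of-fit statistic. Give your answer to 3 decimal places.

6.695

ch 1: (18 − 11)²/11 = 49/11 = 4.4545
ch 2: (21 − 29)²/29 = 64/29 = 2.2069
ch 3: (31 − 30)²/30 = 1/30 = 0.0333
Sum = 6.695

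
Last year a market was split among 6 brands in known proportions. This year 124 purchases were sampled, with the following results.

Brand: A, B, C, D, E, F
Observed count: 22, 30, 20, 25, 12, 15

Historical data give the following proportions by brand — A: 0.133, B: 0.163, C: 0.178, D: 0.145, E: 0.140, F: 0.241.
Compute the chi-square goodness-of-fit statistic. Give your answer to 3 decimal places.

Expected counts E_i = n·p_i: 124×0.133 = 16.492, 124×0.163 = 20.212, 124×0.178 = 22.072, 124×0.145 = 17.98, 124×0.140 = 17.36, 124×0.241 = 29.884.
cat         O        E   (O−E)²/E
A          22   16.492     1.8396
B          30   20.212     4.7400
C          20   22.072     0.1945
D          25    17.98     2.7408
E          12    17.36     1.6549
F          15   29.884     7.4131
Sum = 18.583

18.583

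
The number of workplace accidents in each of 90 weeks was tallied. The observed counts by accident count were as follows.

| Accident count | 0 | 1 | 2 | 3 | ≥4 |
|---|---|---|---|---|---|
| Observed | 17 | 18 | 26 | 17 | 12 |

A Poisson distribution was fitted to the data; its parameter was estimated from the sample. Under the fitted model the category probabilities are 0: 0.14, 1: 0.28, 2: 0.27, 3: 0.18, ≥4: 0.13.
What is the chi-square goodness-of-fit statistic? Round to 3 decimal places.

3.760

Expected counts E_i = n·p_i: 90×0.14 = 12.6, 90×0.28 = 25.2, 90×0.27 = 24.3, 90×0.18 = 16.2, 90×0.13 = 11.7.
cat         O        E   (O−E)²/E
0          17     12.6     1.5365
1          18     25.2     2.0571
2          26     24.3     0.1189
3          17     16.2     0.0395
≥4         12     11.7     0.0077
Sum = 3.760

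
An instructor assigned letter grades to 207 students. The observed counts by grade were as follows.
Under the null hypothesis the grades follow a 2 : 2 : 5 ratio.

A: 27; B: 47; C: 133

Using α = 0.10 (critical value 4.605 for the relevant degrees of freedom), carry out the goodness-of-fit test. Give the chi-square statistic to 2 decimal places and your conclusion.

Ratio total = 9. Expected counts: 207×2/9 = 46, 207×2/9 = 46, 207×5/9 = 115.
χ² = (27−46)²/46 + (47−46)²/46 + (133−115)²/115
   = 7.848 + 0.022 + 2.817
Sum = 10.69
df = 2. Since 10.69 > 4.605, we reject H₀.

10.69; reject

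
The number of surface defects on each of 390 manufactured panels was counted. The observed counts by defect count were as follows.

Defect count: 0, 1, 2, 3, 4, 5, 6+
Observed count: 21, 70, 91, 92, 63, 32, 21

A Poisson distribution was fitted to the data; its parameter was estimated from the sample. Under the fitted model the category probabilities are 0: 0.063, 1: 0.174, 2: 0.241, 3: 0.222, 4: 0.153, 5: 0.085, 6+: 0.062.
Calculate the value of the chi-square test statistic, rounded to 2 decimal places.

Expected counts E_i = n·p_i: 390×0.063 = 24.57, 390×0.174 = 67.86, 390×0.241 = 93.99, 390×0.222 = 86.58, 390×0.153 = 59.67, 390×0.085 = 33.15, 390×0.062 = 24.18.
0: (21 − 24.57)²/24.57 = 12.7449/24.57 = 0.519
1: (70 − 67.86)²/67.86 = 4.5796/67.86 = 0.067
2: (91 − 93.99)²/93.99 = 8.9401/93.99 = 0.095
3: (92 − 86.58)²/86.58 = 29.3764/86.58 = 0.339
4: (63 − 59.67)²/59.67 = 11.0889/59.67 = 0.186
5: (32 − 33.15)²/33.15 = 1.3225/33.15 = 0.040
6+: (21 − 24.18)²/24.18 = 10.1124/24.18 = 0.418
Sum = 1.66

1.66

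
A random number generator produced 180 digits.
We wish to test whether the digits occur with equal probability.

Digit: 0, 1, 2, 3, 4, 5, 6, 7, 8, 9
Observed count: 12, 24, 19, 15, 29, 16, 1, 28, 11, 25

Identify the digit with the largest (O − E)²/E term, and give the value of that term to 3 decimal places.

6, 16.056

Under H₀ each category has probability 1/10, so each expected count is 180/10 = 18.
cat         O        E   (O−E)²/E
0          12       18     2.0000
1          24       18     2.0000
2          19       18     0.0556
3          15       18     0.5000
4          29       18     6.7222
5          16       18     0.2222
6           1       18    16.0556
7          28       18     5.5556
8          11       18     2.7222
9          25       18     2.7222
The largest term is for 6: 16.056.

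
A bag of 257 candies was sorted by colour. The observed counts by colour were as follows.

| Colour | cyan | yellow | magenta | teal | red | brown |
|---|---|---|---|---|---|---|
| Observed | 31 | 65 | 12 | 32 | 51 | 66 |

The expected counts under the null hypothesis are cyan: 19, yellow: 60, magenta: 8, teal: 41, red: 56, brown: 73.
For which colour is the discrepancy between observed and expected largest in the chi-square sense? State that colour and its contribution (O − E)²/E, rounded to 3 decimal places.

χ² = (31−19)²/19 + (65−60)²/60 + (12−8)²/8 + (32−41)²/41 + (51−56)²/56 + (66−73)²/73
   = 7.5789 + 0.4167 + 2.0000 + 1.9756 + 0.4464 + 0.6712
The largest term is for cyan: 7.579.

cyan, 7.579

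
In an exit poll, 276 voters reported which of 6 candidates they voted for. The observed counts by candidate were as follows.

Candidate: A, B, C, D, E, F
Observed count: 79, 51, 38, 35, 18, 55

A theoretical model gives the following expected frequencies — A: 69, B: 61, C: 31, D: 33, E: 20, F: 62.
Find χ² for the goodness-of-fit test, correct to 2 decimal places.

5.78

χ² = (79−69)²/69 + (51−61)²/61 + (38−31)²/31 + (35−33)²/33 + (18−20)²/20 + (55−62)²/62
   = 1.449 + 1.639 + 1.581 + 0.121 + 0.200 + 0.790
Sum = 5.78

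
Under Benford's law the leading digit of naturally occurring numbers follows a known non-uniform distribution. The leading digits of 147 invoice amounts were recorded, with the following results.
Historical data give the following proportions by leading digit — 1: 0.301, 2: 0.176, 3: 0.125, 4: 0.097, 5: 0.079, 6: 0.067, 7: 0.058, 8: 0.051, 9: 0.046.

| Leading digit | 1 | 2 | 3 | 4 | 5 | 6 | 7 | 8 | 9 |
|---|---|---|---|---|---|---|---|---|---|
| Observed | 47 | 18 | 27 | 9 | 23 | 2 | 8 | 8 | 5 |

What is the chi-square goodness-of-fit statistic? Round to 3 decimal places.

26.500

Expected counts E_i = n·p_i: 147×0.301 = 44.247, 147×0.176 = 25.872, 147×0.125 = 18.375, 147×0.097 = 14.259, 147×0.079 = 11.613, 147×0.067 = 9.849, 147×0.058 = 8.526, 147×0.051 = 7.497, 147×0.046 = 6.762.
1: (47 − 44.247)²/44.247 = 7.579009/44.247 = 0.1713
2: (18 − 25.872)²/25.872 = 61.968384/25.872 = 2.3952
3: (27 − 18.375)²/18.375 = 74.390625/18.375 = 4.0485
4: (9 − 14.259)²/14.259 = 27.657081/14.259 = 1.9396
5: (23 − 11.613)²/11.613 = 129.663769/11.613 = 11.1654
6: (2 − 9.849)²/9.849 = 61.606801/9.849 = 6.2551
7: (8 − 8.526)²/8.526 = 0.276676/8.526 = 0.0325
8: (8 − 7.497)²/7.497 = 0.253009/7.497 = 0.0337
9: (5 − 6.762)²/6.762 = 3.104644/6.762 = 0.4591
Sum = 26.500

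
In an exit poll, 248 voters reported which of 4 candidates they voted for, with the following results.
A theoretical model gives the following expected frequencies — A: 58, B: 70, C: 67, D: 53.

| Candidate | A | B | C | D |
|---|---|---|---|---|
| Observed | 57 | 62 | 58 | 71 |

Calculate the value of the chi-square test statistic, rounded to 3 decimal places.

8.254

cat         O        E   (O−E)²/E
A          57       58     0.0172
B          62       70     0.9143
C          58       67     1.2090
D          71       53     6.1132
Sum = 8.254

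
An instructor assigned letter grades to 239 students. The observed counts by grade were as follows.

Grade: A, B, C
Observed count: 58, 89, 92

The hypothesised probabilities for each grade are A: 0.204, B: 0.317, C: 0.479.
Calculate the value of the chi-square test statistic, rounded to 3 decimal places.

8.480

Expected counts E_i = n·p_i: 239×0.204 = 48.756, 239×0.317 = 75.763, 239×0.479 = 114.481.
χ² = (58−48.756)²/48.756 + (89−75.763)²/75.763 + (92−114.481)²/114.481
   = 1.7526 + 2.3127 + 4.4147
Sum = 8.480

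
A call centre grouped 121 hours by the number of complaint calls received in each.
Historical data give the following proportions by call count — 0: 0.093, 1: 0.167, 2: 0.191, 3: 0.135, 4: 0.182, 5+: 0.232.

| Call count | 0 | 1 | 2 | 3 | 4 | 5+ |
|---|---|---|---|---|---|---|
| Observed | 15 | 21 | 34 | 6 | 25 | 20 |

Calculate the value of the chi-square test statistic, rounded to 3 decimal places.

15.672

Expected counts E_i = n·p_i: 121×0.093 = 11.253, 121×0.167 = 20.207, 121×0.191 = 23.111, 121×0.135 = 16.335, 121×0.182 = 22.022, 121×0.232 = 28.072.
0: (15 − 11.253)²/11.253 = 14.040009/11.253 = 1.2477
1: (21 − 20.207)²/20.207 = 0.628849/20.207 = 0.0311
2: (34 − 23.111)²/23.111 = 118.570321/23.111 = 5.1305
3: (6 − 16.335)²/16.335 = 106.812225/16.335 = 6.5389
4: (25 − 22.022)²/22.022 = 8.868484/22.022 = 0.4027
5+: (20 − 28.072)²/28.072 = 65.157184/28.072 = 2.3211
Sum = 15.672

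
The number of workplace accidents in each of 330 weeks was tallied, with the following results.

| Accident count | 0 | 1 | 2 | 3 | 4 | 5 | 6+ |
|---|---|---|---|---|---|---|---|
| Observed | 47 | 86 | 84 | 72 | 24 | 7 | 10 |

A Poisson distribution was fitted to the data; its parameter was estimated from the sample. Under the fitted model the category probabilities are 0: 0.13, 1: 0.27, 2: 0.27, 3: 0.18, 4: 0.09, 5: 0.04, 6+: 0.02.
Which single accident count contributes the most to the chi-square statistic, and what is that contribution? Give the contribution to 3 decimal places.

Expected counts E_i = n·p_i: 330×0.13 = 42.9, 330×0.27 = 89.1, 330×0.27 = 89.1, 330×0.18 = 59.4, 330×0.09 = 29.7, 330×0.04 = 13.2, 330×0.02 = 6.6.
cat         O        E   (O−E)²/E
0          47     42.9     0.3918
1          86     89.1     0.1079
2          84     89.1     0.2919
3          72     59.4     2.6727
4          24     29.7     1.0939
5           7     13.2     2.9121
6+         10      6.6     1.7515
The largest term is for 5: 2.912.

5, 2.912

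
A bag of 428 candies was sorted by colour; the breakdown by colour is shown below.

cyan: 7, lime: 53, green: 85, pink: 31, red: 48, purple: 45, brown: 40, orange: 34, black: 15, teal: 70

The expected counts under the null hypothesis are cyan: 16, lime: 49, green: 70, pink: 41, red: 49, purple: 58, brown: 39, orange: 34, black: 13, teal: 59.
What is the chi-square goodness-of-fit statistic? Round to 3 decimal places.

cat         O        E   (O−E)²/E
cyan        7       16     5.0625
lime       53       49     0.3265
green      85       70     3.2143
pink       31       41     2.4390
red        48       49     0.0204
purple     45       58     2.9138
brown      40       39     0.0256
orange     34       34     0.0000
black      15       13     0.3077
teal       70       59     2.0508
Sum = 16.361

16.361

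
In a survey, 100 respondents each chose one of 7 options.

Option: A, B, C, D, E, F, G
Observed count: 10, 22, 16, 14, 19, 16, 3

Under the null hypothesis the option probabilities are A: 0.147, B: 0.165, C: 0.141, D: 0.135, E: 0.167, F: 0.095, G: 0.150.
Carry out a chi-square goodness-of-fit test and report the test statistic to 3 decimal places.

17.975

Expected counts E_i = n·p_i: 100×0.147 = 14.7, 100×0.165 = 16.5, 100×0.141 = 14.1, 100×0.135 = 13.5, 100×0.167 = 16.7, 100×0.095 = 9.5, 100×0.150 = 15.
A: (10 − 14.7)²/14.7 = 22.09/14.7 = 1.5027
B: (22 − 16.5)²/16.5 = 30.25/16.5 = 1.8333
C: (16 − 14.1)²/14.1 = 3.61/14.1 = 0.2560
D: (14 − 13.5)²/13.5 = 0.25/13.5 = 0.0185
E: (19 − 16.7)²/16.7 = 5.29/16.7 = 0.3168
F: (16 − 9.5)²/9.5 = 42.25/9.5 = 4.4474
G: (3 − 15)²/15 = 144/15 = 9.6000
Sum = 17.975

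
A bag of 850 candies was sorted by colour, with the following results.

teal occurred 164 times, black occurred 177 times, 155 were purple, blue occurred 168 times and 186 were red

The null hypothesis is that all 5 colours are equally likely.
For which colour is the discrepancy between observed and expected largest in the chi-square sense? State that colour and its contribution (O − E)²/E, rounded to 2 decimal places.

red, 1.51

Under H₀ each category has probability 1/5, so each expected count is 850/5 = 170.
χ² = (164−170)²/170 + (177−170)²/170 + (155−170)²/170 + (168−170)²/170 + (186−170)²/170
   = 0.212 + 0.288 + 1.324 + 0.024 + 1.506
The largest term is for red: 1.51.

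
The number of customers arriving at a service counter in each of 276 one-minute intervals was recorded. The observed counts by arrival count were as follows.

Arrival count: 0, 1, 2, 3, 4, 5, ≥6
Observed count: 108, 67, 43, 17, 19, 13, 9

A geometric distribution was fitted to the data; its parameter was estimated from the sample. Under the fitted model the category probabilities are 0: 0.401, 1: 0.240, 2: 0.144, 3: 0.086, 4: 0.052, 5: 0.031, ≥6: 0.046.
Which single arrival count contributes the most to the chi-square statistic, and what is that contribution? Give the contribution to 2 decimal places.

Expected counts E_i = n·p_i: 276×0.401 = 110.676, 276×0.240 = 66.24, 276×0.144 = 39.744, 276×0.086 = 23.736, 276×0.052 = 14.352, 276×0.031 = 8.556, 276×0.046 = 12.696.
χ² = (108−110.676)²/110.676 + (67−66.24)²/66.24 + (43−39.744)²/39.744 + (17−23.736)²/23.736 + (19−14.352)²/14.352 + (13−8.556)²/8.556 + (9−12.696)²/12.696
   = 0.065 + 0.009 + 0.267 + 1.912 + 1.505 + 2.308 + 1.076
The largest term is for 5: 2.31.

5, 2.31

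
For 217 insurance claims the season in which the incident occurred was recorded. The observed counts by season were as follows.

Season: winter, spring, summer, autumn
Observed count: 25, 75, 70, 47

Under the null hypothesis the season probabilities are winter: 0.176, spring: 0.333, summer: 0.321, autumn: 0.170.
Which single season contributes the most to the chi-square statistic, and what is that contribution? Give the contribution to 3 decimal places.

Expected counts E_i = n·p_i: 217×0.176 = 38.192, 217×0.333 = 72.261, 217×0.321 = 69.657, 217×0.170 = 36.89.
χ² = (25−38.192)²/38.192 + (75−72.261)²/72.261 + (70−69.657)²/69.657 + (47−36.89)²/36.89
   = 4.5567 + 0.1038 + 0.0017 + 2.7707
The largest term is for winter: 4.557.

winter, 4.557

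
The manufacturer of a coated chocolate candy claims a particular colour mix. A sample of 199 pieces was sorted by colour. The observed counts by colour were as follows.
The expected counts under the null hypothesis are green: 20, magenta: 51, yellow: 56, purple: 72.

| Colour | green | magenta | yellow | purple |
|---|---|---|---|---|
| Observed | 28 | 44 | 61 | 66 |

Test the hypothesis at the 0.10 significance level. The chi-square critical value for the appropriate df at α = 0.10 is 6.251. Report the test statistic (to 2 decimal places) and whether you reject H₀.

5.11; do not reject

green: (28 − 20)²/20 = 64/20 = 3.200
magenta: (44 − 51)²/51 = 49/51 = 0.961
yellow: (61 − 56)²/56 = 25/56 = 0.446
purple: (66 − 72)²/72 = 36/72 = 0.500
Sum = 5.11
df = 3. Since 5.11 < 6.251, we do not reject H₀.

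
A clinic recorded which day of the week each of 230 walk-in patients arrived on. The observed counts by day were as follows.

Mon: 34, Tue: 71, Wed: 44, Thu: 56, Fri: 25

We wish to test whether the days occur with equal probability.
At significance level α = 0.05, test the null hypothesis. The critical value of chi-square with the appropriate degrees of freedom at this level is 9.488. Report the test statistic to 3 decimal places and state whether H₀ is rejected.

28.565; reject

Under H₀ each category has probability 1/5, so each expected count is 230/5 = 46.
Mon: (34 − 46)²/46 = 144/46 = 3.1304
Tue: (71 − 46)²/46 = 625/46 = 13.5870
Wed: (44 − 46)²/46 = 4/46 = 0.0870
Thu: (56 − 46)²/46 = 100/46 = 2.1739
Fri: (25 − 46)²/46 = 441/46 = 9.5870
Sum = 28.565
df = 4. Since 28.565 > 9.488, we reject H₀.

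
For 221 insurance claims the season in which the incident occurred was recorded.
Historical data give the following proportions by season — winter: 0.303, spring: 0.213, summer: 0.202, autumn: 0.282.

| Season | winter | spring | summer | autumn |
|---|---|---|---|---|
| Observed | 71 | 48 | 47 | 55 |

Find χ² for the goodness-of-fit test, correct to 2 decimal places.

Expected counts E_i = n·p_i: 221×0.303 = 66.963, 221×0.213 = 47.073, 221×0.202 = 44.642, 221×0.282 = 62.322.
winter: (71 − 66.963)²/66.963 = 16.297369/66.963 = 0.243
spring: (48 − 47.073)²/47.073 = 0.859329/47.073 = 0.018
summer: (47 − 44.642)²/44.642 = 5.560164/44.642 = 0.125
autumn: (55 − 62.322)²/62.322 = 53.611684/62.322 = 0.860
Sum = 1.25

1.25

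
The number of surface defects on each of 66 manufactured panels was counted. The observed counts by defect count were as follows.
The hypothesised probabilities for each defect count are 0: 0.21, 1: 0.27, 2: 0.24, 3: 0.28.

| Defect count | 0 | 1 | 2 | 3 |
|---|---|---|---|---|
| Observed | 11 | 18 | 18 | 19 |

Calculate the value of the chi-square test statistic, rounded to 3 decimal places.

Expected counts E_i = n·p_i: 66×0.21 = 13.86, 66×0.27 = 17.82, 66×0.24 = 15.84, 66×0.28 = 18.48.
0: (11 − 13.86)²/13.86 = 8.1796/13.86 = 0.5902
1: (18 − 17.82)²/17.82 = 0.0324/17.82 = 0.0018
2: (18 − 15.84)²/15.84 = 4.6656/15.84 = 0.2945
3: (19 − 18.48)²/18.48 = 0.2704/18.48 = 0.0146
Sum = 0.901

0.901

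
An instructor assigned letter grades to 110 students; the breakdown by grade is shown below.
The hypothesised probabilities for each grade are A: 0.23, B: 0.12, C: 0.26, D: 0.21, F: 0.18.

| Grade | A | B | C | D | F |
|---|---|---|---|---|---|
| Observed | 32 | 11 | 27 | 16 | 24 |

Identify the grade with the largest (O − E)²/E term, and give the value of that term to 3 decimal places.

Expected counts E_i = n·p_i: 110×0.23 = 25.3, 110×0.12 = 13.2, 110×0.26 = 28.6, 110×0.21 = 23.1, 110×0.18 = 19.8.
cat         O        E   (O−E)²/E
A          32     25.3     1.7743
B          11     13.2     0.3667
C          27     28.6     0.0895
D          16     23.1     2.1823
F          24     19.8     0.8909
The largest term is for D: 2.182.

D, 2.182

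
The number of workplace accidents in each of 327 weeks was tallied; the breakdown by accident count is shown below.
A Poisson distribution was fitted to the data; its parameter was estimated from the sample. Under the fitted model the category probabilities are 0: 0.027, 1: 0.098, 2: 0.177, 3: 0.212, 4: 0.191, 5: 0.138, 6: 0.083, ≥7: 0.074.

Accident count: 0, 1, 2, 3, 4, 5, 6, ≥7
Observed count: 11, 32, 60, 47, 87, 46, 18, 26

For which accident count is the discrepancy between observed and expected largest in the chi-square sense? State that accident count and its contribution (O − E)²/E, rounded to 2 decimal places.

4, 9.64

Expected counts E_i = n·p_i: 327×0.027 = 8.829, 327×0.098 = 32.046, 327×0.177 = 57.879, 327×0.212 = 69.324, 327×0.191 = 62.457, 327×0.138 = 45.126, 327×0.083 = 27.141, 327×0.074 = 24.198.
χ² = (11−8.829)²/8.829 + (32−32.046)²/32.046 + (60−57.879)²/57.879 + (47−69.324)²/69.324 + (87−62.457)²/62.457 + (46−45.126)²/45.126 + (18−27.141)²/27.141 + (26−24.198)²/24.198
   = 0.534 + 0.000 + 0.078 + 7.189 + 9.644 + 0.017 + 3.079 + 0.134
The largest term is for 4: 9.64.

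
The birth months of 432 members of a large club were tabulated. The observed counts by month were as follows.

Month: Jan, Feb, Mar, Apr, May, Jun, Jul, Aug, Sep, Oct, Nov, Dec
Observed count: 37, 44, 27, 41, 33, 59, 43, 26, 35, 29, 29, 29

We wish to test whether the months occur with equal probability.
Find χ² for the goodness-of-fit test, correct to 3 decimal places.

Under H₀ each category has probability 1/12, so each expected count is 432/12 = 36.
Jan: (37 − 36)²/36 = 1/36 = 0.0278
Feb: (44 − 36)²/36 = 64/36 = 1.7778
Mar: (27 − 36)²/36 = 81/36 = 2.2500
Apr: (41 − 36)²/36 = 25/36 = 0.6944
May: (33 − 36)²/36 = 9/36 = 0.2500
Jun: (59 − 36)²/36 = 529/36 = 14.6944
Jul: (43 − 36)²/36 = 49/36 = 1.3611
Aug: (26 − 36)²/36 = 100/36 = 2.7778
Sep: (35 − 36)²/36 = 1/36 = 0.0278
Oct: (29 − 36)²/36 = 49/36 = 1.3611
Nov: (29 − 36)²/36 = 49/36 = 1.3611
Dec: (29 − 36)²/36 = 49/36 = 1.3611
Sum = 27.944

27.944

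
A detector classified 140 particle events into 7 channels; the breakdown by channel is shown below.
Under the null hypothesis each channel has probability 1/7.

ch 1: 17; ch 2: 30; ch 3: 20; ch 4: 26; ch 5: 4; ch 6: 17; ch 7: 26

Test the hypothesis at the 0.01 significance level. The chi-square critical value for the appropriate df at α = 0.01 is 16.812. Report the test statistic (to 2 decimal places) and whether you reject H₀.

22.30; reject

Expected count for each of the 7 categories: 140/7 = 20.
ch 1: (17 − 20)²/20 = 9/20 = 0.450
ch 2: (30 − 20)²/20 = 100/20 = 5.000
ch 3: (20 − 20)²/20 = 0/20 = 0.000
ch 4: (26 − 20)²/20 = 36/20 = 1.800
ch 5: (4 − 20)²/20 = 256/20 = 12.800
ch 6: (17 − 20)²/20 = 9/20 = 0.450
ch 7: (26 − 20)²/20 = 36/20 = 1.800
Sum = 22.30
df = 6. Since 22.30 > 16.812, we reject H₀.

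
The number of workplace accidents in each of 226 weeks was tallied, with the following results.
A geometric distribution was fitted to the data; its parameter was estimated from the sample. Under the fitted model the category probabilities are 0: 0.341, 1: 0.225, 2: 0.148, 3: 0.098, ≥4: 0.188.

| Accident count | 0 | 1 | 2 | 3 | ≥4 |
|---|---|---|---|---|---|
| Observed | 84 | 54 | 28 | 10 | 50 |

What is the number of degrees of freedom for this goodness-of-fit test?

3

There are k = 5 categories and 1 parameter estimated from the data, so df = 5 − 1 − 1 = 3.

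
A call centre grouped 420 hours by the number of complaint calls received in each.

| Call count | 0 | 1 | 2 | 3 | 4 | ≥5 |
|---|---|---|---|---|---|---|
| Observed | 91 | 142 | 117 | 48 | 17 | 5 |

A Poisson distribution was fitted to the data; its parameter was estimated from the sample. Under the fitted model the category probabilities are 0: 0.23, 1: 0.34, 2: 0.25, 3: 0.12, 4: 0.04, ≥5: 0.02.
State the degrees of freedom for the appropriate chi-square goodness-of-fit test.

4

There are k = 6 categories and 1 parameter estimated from the data, so df = 6 − 1 − 1 = 4.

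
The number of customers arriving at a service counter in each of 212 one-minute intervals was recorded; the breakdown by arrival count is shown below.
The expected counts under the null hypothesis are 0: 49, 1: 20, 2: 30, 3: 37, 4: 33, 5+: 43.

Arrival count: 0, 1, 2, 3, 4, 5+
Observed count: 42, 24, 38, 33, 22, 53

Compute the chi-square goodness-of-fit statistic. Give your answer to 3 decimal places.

cat         O        E   (O−E)²/E
0          42       49     1.0000
1          24       20     0.8000
2          38       30     2.1333
3          33       37     0.4324
4          22       33     3.6667
5+         53       43     2.3256
Sum = 10.358

10.358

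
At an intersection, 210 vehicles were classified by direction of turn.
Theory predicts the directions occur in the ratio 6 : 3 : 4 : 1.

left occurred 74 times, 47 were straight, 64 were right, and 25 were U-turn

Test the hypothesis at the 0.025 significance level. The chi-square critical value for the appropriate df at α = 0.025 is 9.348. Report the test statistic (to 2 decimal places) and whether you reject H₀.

Ratio total = 14. Expected counts: 210×6/14 = 90, 210×3/14 = 45, 210×4/14 = 60, 210×1/14 = 15.
χ² = (74−90)²/90 + (47−45)²/45 + (64−60)²/60 + (25−15)²/15
   = 2.844 + 0.089 + 0.267 + 6.667
Sum = 9.87
df = 3. Since 9.87 > 9.348, we reject H₀.

9.87; reject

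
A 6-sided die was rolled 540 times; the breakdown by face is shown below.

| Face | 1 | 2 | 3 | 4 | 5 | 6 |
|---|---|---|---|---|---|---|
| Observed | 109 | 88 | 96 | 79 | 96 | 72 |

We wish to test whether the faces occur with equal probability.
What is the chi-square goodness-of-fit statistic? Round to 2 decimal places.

Expected count for each of the 6 categories: 540/6 = 90.
χ² = (109−90)²/90 + (88−90)²/90 + (96−90)²/90 + (79−90)²/90 + (96−90)²/90 + (72−90)²/90
   = 4.011 + 0.044 + 0.400 + 1.344 + 0.400 + 3.600
Sum = 9.80

9.80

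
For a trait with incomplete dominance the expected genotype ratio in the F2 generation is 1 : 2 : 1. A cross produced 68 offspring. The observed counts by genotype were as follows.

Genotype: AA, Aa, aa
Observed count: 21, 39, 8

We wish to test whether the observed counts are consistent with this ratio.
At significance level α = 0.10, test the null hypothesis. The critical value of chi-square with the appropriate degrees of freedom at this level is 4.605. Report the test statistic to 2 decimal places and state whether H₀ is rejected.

Ratio total = 4. Expected counts: 68×1/4 = 17, 68×2/4 = 34, 68×1/4 = 17.
χ² = (21−17)²/17 + (39−34)²/34 + (8−17)²/17
   = 0.941 + 0.735 + 4.765
Sum = 6.44
df = 2. Since 6.44 > 4.605, we reject H₀.

6.44; reject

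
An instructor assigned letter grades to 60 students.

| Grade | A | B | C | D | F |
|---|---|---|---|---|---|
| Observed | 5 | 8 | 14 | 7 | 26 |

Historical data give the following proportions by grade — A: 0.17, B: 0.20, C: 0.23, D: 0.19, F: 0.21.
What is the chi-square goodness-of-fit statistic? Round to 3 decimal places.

Expected counts E_i = n·p_i: 60×0.17 = 10.2, 60×0.20 = 12, 60×0.23 = 13.8, 60×0.19 = 11.4, 60×0.21 = 12.6.
A: (5 − 10.2)²/10.2 = 27.04/10.2 = 2.6510
B: (8 − 12)²/12 = 16/12 = 1.3333
C: (14 − 13.8)²/13.8 = 0.04/13.8 = 0.0029
D: (7 − 11.4)²/11.4 = 19.36/11.4 = 1.6982
F: (26 − 12.6)²/12.6 = 179.56/12.6 = 14.2508
Sum = 19.936

19.936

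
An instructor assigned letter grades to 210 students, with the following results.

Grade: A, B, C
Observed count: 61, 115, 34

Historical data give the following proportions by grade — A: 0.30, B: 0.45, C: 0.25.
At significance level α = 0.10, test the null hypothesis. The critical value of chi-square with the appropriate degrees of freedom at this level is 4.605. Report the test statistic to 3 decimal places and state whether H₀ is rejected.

11.030; reject

Expected counts E_i = n·p_i: 210×0.30 = 63, 210×0.45 = 94.5, 210×0.25 = 52.5.
cat         O        E   (O−E)²/E
A          61       63     0.0635
B         115     94.5     4.4471
C          34     52.5     6.5190
Sum = 11.030
df = 2. Since 11.030 > 4.605, we reject H₀.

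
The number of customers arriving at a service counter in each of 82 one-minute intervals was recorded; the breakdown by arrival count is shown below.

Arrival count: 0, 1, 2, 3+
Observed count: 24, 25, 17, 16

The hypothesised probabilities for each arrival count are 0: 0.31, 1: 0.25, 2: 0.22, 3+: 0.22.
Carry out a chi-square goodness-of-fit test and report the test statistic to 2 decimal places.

Expected counts E_i = n·p_i: 82×0.31 = 25.42, 82×0.25 = 20.5, 82×0.22 = 18.04, 82×0.22 = 18.04.
χ² = (24−25.42)²/25.42 + (25−20.5)²/20.5 + (17−18.04)²/18.04 + (16−18.04)²/18.04
   = 0.079 + 0.988 + 0.060 + 0.231
Sum = 1.36

1.36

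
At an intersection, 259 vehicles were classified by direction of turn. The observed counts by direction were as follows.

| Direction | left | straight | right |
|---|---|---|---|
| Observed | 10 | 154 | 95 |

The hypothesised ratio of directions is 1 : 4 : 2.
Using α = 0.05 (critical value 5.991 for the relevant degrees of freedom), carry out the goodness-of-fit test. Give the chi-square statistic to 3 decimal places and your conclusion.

25.905; reject

Ratio total = 7. Expected counts: 259×1/7 = 37, 259×4/7 = 148, 259×2/7 = 74.
cat           O        E   (O−E)²/E
left         10       37    19.7027
straight    154      148     0.2432
right        95       74     5.9595
Sum = 25.905
df = 2. Since 25.905 > 5.991, we reject H₀.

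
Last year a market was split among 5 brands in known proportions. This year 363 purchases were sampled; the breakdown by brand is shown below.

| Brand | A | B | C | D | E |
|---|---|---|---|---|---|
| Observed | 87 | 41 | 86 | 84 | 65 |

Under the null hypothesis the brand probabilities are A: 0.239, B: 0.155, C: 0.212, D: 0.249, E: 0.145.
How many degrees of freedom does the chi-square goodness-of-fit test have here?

There are k = 5 categories and no parameters were estimated from the data, so df = 5 − 1 = 4.

4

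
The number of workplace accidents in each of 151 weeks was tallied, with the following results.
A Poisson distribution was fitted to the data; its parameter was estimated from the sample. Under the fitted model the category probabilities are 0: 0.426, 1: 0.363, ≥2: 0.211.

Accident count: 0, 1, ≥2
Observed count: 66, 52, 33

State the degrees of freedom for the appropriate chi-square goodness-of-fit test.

There are k = 3 categories and 1 parameter estimated from the data, so df = 3 − 1 − 1 = 1.

1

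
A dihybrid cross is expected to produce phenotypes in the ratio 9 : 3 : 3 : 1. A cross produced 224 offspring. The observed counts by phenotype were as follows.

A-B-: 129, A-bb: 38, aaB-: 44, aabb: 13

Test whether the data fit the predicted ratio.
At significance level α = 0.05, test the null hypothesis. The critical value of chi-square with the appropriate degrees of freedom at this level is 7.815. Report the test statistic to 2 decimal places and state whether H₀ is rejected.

Ratio total = 16. Expected counts: 224×9/16 = 126, 224×3/16 = 42, 224×3/16 = 42, 224×1/16 = 14.
A-B-: (129 − 126)²/126 = 9/126 = 0.071
A-bb: (38 − 42)²/42 = 16/42 = 0.381
aaB-: (44 − 42)²/42 = 4/42 = 0.095
aabb: (13 − 14)²/14 = 1/14 = 0.071
Sum = 0.62
df = 3. Since 0.62 < 7.815, we do not reject H₀.

0.62; do not reject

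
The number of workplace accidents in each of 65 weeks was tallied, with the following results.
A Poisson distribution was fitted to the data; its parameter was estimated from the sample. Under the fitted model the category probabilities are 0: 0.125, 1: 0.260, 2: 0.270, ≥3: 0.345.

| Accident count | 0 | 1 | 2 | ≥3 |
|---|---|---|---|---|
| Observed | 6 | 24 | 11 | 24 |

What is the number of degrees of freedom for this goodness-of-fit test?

There are k = 4 categories and 1 parameter estimated from the data, so df = 4 − 1 − 1 = 2.

2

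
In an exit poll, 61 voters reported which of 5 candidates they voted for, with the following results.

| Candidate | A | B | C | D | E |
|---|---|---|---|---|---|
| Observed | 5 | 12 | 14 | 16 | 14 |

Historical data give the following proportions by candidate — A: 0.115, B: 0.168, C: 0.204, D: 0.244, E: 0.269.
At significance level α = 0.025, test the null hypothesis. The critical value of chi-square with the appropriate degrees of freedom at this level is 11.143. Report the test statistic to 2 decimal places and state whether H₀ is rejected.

Expected counts E_i = n·p_i: 61×0.115 = 7.015, 61×0.168 = 10.248, 61×0.204 = 12.444, 61×0.244 = 14.884, 61×0.269 = 16.409.
cat         O        E   (O−E)²/E
A           5    7.015      0.579
B          12   10.248      0.300
C          14   12.444      0.195
D          16   14.884      0.084
E          14   16.409      0.354
Sum = 1.51
df = 4. Since 1.51 < 11.143, we do not reject H₀.

1.51; do not reject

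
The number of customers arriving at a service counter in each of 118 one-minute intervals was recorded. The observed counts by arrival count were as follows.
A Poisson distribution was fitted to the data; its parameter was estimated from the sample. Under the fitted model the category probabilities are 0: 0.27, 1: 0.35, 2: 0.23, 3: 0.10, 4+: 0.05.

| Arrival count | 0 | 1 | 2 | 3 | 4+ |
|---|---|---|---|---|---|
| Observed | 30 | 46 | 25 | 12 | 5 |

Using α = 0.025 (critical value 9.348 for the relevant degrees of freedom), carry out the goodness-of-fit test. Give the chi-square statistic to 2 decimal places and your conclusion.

0.95; do not reject

Expected counts E_i = n·p_i: 118×0.27 = 31.86, 118×0.35 = 41.3, 118×0.23 = 27.14, 118×0.10 = 11.8, 118×0.05 = 5.9.
χ² = (30−31.86)²/31.86 + (46−41.3)²/41.3 + (25−27.14)²/27.14 + (12−11.8)²/11.8 + (5−5.9)²/5.9
   = 0.109 + 0.535 + 0.169 + 0.003 + 0.137
Sum = 0.95
df = 3. Since 0.95 < 9.348, we do not reject H₀.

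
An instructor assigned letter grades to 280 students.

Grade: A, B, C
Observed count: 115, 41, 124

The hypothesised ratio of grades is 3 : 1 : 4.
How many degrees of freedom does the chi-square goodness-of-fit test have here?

There are k = 3 categories and no parameters were estimated from the data, so df = 3 − 1 = 2.

2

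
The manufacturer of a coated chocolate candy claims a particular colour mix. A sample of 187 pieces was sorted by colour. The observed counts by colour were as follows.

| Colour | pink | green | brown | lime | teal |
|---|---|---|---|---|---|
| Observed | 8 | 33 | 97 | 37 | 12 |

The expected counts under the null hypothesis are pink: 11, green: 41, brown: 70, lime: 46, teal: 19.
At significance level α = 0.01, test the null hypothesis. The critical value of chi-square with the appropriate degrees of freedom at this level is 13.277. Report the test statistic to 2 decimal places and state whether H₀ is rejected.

17.13; reject

pink: (8 − 11)²/11 = 9/11 = 0.818
green: (33 − 41)²/41 = 64/41 = 1.561
brown: (97 − 70)²/70 = 729/70 = 10.414
lime: (37 − 46)²/46 = 81/46 = 1.761
teal: (12 − 19)²/19 = 49/19 = 2.579
Sum = 17.13
df = 4. Since 17.13 > 13.277, we reject H₀.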